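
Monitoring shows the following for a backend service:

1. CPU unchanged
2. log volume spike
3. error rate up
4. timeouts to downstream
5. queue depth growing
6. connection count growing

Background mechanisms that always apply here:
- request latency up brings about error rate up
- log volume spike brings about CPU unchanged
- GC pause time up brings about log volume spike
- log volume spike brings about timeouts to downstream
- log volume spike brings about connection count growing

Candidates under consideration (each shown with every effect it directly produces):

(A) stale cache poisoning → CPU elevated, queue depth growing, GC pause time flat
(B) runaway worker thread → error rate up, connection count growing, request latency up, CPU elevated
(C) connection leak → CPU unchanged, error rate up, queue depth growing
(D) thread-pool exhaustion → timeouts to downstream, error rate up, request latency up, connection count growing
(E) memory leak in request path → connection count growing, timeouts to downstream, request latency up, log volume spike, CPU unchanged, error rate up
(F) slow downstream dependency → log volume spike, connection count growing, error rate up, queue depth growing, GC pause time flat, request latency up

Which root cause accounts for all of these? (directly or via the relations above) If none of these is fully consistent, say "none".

Testing each hypothesis:
(A) stale cache poisoning — fails on CPU unchanged, log volume spike, error rate up, timeouts to downstream, connection count growing (predicts CPU elevated, not CPU unchanged)
(B) runaway worker thread — fails on CPU unchanged, log volume spike, timeouts to downstream, queue depth growing (predicts CPU elevated, not CPU unchanged)
(C) connection leak — CPU unchanged +; log volume spike -; error rate up +; timeouts to downstream -; queue depth growing +; connection count growing -
(D) thread-pool exhaustion — CPU unchanged -; log volume spike -; error rate up +; timeouts to downstream +; queue depth growing -; connection count growing +
(E) memory leak in request path — does not account for queue depth growing
(F) slow downstream dependency — CPU unchanged + (through log volume spike → CPU unchanged); log volume spike +; error rate up +; timeouts to downstream + (through log volume spike → timeouts to downstream); queue depth growing +; connection count growing +
Only (F) is consistent with every observation.

F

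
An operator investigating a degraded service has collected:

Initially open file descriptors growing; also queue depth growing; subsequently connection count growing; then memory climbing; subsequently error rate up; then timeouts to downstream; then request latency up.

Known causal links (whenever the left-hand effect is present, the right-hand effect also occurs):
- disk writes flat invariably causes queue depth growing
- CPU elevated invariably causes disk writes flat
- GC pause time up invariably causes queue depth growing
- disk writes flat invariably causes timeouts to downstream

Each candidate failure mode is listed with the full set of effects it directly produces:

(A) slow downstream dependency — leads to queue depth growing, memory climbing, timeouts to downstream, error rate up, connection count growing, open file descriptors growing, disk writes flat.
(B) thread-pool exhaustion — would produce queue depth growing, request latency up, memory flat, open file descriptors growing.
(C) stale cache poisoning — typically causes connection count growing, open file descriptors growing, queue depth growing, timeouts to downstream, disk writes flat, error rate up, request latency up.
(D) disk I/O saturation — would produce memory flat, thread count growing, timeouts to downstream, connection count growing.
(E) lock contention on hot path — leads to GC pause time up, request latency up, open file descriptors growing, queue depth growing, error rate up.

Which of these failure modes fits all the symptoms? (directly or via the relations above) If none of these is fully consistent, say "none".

Per-candidate check:
(A) slow downstream dependency — open file descriptors growing match; queue depth growing match; connection count growing match; memory climbing match; error rate up match; timeouts to downstream match; request latency up miss
(B) thread-pool exhaustion — open file descriptors growing match; queue depth growing match; connection count growing miss; memory climbing miss; error rate up miss; timeouts to downstream miss; request latency up match
(C) stale cache poisoning — open file descriptors growing match; queue depth growing match; connection count growing match; memory climbing miss; error rate up match; timeouts to downstream match; request latency up match
(D) disk I/O saturation — open file descriptors growing miss; queue depth growing miss; connection count growing match; memory climbing miss; error rate up miss; timeouts to downstream match; request latency up miss
(E) lock contention on hot path — open file descriptors growing match; queue depth growing match; connection count growing miss; memory climbing miss; error rate up match; timeouts to downstream miss; request latency up match
Every candidate fails on at least one observation.

none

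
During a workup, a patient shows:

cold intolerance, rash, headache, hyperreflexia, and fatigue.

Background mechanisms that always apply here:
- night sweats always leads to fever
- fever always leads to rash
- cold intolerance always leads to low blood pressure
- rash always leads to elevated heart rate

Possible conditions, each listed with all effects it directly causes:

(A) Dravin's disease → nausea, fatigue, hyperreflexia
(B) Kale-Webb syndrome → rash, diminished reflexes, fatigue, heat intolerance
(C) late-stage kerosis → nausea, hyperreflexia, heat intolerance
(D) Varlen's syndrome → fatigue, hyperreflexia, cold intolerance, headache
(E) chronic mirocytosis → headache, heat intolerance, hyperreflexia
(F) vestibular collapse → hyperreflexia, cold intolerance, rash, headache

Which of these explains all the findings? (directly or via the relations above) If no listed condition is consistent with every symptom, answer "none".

For each candidate, compare predicted effects to what was observed:
(A) Dravin's disease — cold intolerance miss; rash miss; headache miss; hyperreflexia match; fatigue match
(B) Kale-Webb syndrome — fails on cold intolerance, headache, hyperreflexia (predicts heat intolerance, not cold intolerance; predicts diminished reflexes, not hyperreflexia)
(C) late-stage kerosis — fails on cold intolerance, rash, headache, fatigue (predicts heat intolerance, not cold intolerance)
(D) Varlen's syndrome — cold intolerance match; rash miss; headache match; hyperreflexia match; fatigue match
(E) chronic mirocytosis — cold intolerance miss; rash miss; headache match; hyperreflexia match; fatigue miss
(F) vestibular collapse — does not account for fatigue
Every candidate fails on at least one observation.

none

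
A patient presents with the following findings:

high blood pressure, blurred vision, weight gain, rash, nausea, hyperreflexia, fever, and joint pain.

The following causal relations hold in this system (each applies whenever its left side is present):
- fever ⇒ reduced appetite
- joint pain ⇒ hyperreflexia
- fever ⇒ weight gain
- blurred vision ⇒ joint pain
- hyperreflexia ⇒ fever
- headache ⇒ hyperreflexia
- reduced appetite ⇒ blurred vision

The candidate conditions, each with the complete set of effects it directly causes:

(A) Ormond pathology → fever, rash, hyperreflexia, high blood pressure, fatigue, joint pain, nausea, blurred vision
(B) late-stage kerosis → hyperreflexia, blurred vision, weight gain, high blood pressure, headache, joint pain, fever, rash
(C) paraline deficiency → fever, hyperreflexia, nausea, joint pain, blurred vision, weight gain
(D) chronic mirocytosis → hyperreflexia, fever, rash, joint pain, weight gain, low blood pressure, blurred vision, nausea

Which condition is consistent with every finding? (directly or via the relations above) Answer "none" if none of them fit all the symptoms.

Per-candidate check:
(A) Ormond pathology — accounts for every observation (weight gain via fever → weight gain)
(B) late-stage kerosis — high blood pressure ✓; blurred vision ✓; weight gain ✓; rash ✓; nausea ✗; hyperreflexia ✓; fever ✓; joint pain ✓
(C) paraline deficiency — does not account for high blood pressure, rash
(D) chronic mirocytosis — high blood pressure ✗; blurred vision ✓; weight gain ✓; rash ✓; nausea ✓; hyperreflexia ✓; fever ✓; joint pain ✓
(A) alone accounts for all the evidence.

A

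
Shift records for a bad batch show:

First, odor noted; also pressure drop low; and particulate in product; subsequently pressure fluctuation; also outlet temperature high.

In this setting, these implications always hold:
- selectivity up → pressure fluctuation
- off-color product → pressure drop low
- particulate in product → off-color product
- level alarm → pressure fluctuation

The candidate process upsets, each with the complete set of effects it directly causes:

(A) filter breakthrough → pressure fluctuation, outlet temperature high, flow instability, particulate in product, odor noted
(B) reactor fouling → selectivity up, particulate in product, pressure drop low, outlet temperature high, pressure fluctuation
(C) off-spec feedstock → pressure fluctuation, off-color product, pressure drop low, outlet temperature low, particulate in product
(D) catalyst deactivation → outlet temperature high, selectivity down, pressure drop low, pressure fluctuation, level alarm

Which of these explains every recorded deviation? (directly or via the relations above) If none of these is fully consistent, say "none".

Checking each candidate against the observations:
(A) filter breakthrough — accounts for every observation (pressure drop low by particulate in product → off-color product → pressure drop low)
(B) reactor fouling — odor noted miss; pressure drop low match; particulate in product match; pressure fluctuation match; outlet temperature high match
(C) off-spec feedstock — odor noted miss; pressure drop low match; particulate in product match; pressure fluctuation match; outlet temperature high miss
(D) catalyst deactivation — odor noted miss; pressure drop low match; particulate in product miss; pressure fluctuation match; outlet temperature high match
(A) alone accounts for all the evidence.

A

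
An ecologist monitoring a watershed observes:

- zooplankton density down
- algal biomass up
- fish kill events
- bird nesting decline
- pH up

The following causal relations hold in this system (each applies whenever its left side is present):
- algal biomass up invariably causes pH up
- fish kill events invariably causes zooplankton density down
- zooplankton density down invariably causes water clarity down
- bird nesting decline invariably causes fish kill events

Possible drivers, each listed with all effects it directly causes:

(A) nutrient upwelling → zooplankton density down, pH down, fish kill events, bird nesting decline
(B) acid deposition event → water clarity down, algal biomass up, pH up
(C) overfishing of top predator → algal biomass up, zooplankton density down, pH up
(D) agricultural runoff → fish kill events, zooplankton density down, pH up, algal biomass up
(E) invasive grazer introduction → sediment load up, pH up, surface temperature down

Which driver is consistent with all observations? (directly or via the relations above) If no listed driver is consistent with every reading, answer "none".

none

Per-candidate check:
(A) nutrient upwelling — fails on algal biomass up, pH up (predicts pH down, not pH up)
(B) acid deposition event — zooplankton density down -; algal biomass up +; fish kill events -; bird nesting decline -; pH up +
(C) overfishing of top predator — zooplankton density down +; algal biomass up +; fish kill events -; bird nesting decline -; pH up +
(D) agricultural runoff — zooplankton density down +; algal biomass up +; fish kill events +; bird nesting decline -; pH up +
(E) invasive grazer introduction — does not account for zooplankton density down, algal biomass up, fish kill events, bird nesting decline
None of the listed candidates fits everything.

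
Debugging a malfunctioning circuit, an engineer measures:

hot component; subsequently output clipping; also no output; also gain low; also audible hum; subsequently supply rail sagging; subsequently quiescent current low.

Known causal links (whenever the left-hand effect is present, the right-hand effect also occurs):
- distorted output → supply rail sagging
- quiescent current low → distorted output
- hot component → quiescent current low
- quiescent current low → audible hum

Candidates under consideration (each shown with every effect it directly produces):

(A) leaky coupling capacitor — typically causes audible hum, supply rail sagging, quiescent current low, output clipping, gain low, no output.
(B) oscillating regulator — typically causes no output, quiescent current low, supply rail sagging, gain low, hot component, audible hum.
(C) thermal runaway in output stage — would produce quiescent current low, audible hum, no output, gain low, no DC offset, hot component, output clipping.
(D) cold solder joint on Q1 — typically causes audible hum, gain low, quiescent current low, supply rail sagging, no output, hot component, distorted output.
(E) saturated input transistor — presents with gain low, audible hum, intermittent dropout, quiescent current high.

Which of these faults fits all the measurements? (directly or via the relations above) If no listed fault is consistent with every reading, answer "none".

Per-candidate check:
(A) leaky coupling capacitor — does not account for hot component
(B) oscillating regulator — hot component +; output clipping -; no output +; gain low +; audible hum +; supply rail sagging +; quiescent current low +
(C) thermal runaway in output stage — hot component +; output clipping +; no output +; gain low +; audible hum +; supply rail sagging + (via quiescent current low → distorted output → supply rail sagging); quiescent current low +
(D) cold solder joint on Q1 — hot component +; output clipping -; no output +; gain low +; audible hum +; supply rail sagging +; quiescent current low +
(E) saturated input transistor — hot component -; output clipping -; no output -; gain low +; audible hum +; supply rail sagging -; quiescent current low -
(C) alone accounts for all the evidence.

C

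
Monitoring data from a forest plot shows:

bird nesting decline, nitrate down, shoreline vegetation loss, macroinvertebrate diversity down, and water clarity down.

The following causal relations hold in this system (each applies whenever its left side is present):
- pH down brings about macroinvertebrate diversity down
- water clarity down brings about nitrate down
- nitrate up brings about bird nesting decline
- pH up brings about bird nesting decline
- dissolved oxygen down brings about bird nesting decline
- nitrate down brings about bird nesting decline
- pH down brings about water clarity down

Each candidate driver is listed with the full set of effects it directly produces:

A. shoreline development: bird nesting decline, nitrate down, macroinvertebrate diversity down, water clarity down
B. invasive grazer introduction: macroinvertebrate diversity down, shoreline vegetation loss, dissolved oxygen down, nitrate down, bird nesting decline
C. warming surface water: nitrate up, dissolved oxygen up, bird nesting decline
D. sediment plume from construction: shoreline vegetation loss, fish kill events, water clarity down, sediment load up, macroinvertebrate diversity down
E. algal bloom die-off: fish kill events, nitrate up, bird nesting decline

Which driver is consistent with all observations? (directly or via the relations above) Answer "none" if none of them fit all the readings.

D

Testing each hypothesis:
(A) shoreline development — does not account for shoreline vegetation loss
(B) invasive grazer introduction — does not account for water clarity down
(C) warming surface water — bird nesting decline ✓; nitrate down ✗; shoreline vegetation loss ✗; macroinvertebrate diversity down ✗; water clarity down ✗
(D) sediment plume from construction — bird nesting decline ✓ (via water clarity down → nitrate down → bird nesting decline); nitrate down ✓ (via water clarity down → nitrate down); shoreline vegetation loss ✓; macroinvertebrate diversity down ✓; water clarity down ✓
(E) algal bloom die-off — fails on nitrate down, shoreline vegetation loss, macroinvertebrate diversity down, water clarity down (predicts nitrate up, not nitrate down)
(D) is the only candidate with no mismatches.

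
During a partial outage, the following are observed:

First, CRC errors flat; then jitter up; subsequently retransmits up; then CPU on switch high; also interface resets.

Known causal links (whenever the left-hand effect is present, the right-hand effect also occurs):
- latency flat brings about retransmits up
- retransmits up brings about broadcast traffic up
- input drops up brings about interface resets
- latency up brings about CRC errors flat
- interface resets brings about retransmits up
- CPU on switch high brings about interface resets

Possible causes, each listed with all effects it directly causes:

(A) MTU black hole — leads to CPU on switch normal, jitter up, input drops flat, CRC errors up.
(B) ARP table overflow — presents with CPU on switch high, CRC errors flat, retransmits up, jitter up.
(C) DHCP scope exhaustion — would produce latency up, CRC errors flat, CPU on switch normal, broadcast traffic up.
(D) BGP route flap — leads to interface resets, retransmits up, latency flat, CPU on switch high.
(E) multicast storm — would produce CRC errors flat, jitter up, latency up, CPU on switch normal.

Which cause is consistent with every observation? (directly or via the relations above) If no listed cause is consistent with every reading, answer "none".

B

For each candidate, compare predicted effects to what was observed:
(A) MTU black hole — fails on CRC errors flat, retransmits up, CPU on switch high, interface resets (predicts CRC errors up, not CRC errors flat; predicts CPU on switch normal, not CPU on switch high)
(B) ARP table overflow — CRC errors flat +; jitter up +; retransmits up +; CPU on switch high +; interface resets + (by CPU on switch high → interface resets)
(C) DHCP scope exhaustion — fails on jitter up, retransmits up, CPU on switch high, interface resets (predicts CPU on switch normal, not CPU on switch high)
(D) BGP route flap — does not account for CRC errors flat, jitter up
(E) multicast storm — fails on retransmits up, CPU on switch high, interface resets (predicts CPU on switch normal, not CPU on switch high)
Only (B) is consistent with every observation.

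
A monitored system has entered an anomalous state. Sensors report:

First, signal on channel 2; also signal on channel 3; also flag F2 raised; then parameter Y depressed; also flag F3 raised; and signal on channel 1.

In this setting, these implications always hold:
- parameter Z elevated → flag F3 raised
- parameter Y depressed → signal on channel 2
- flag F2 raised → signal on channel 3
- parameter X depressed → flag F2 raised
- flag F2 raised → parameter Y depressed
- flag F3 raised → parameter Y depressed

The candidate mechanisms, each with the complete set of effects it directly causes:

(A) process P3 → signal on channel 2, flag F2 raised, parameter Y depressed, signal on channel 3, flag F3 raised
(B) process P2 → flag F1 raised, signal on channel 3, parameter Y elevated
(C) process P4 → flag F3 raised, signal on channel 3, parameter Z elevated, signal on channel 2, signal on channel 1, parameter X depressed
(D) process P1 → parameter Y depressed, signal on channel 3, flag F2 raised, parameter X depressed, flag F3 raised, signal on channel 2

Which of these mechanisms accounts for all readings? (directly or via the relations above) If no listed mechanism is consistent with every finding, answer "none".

C

Checking each candidate against the observations:
(A) process P3 — does not account for signal on channel 1
(B) process P2 — fails on signal on channel 2, flag F2 raised, parameter Y depressed, flag F3 raised, signal on channel 1 (predicts parameter Y elevated, not parameter Y depressed)
(C) process P4 — signal on channel 2 yes; signal on channel 3 yes; flag F2 raised yes (by parameter X depressed → flag F2 raised); parameter Y depressed yes (by flag F3 raised → parameter Y depressed); flag F3 raised yes; signal on channel 1 yes
(D) process P1 — signal on channel 2 yes; signal on channel 3 yes; flag F2 raised yes; parameter Y depressed yes; flag F3 raised yes; signal on channel 1 NO
Only (C) is consistent with every observation.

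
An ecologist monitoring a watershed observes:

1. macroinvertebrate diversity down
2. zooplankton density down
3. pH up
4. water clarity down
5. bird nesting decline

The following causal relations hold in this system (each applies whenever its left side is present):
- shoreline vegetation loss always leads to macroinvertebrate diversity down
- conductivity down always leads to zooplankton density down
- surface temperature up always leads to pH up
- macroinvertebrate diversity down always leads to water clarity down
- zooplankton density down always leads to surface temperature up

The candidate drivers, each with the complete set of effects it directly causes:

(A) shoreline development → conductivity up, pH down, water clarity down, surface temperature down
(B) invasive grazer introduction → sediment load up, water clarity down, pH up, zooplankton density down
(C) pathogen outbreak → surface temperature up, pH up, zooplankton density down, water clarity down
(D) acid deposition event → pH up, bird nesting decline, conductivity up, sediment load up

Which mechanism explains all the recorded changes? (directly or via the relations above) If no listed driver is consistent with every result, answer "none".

For each candidate, compare predicted effects to what was observed:
(A) shoreline development — fails on macroinvertebrate diversity down, zooplankton density down, pH up, bird nesting decline (predicts pH down, not pH up)
(B) invasive grazer introduction — macroinvertebrate diversity down NO; zooplankton density down yes; pH up yes; water clarity down yes; bird nesting decline NO
(C) pathogen outbreak — macroinvertebrate diversity down NO; zooplankton density down yes; pH up yes; water clarity down yes; bird nesting decline NO
(D) acid deposition event — does not account for macroinvertebrate diversity down, zooplankton density down, water clarity down
None of the listed candidates fits everything.

none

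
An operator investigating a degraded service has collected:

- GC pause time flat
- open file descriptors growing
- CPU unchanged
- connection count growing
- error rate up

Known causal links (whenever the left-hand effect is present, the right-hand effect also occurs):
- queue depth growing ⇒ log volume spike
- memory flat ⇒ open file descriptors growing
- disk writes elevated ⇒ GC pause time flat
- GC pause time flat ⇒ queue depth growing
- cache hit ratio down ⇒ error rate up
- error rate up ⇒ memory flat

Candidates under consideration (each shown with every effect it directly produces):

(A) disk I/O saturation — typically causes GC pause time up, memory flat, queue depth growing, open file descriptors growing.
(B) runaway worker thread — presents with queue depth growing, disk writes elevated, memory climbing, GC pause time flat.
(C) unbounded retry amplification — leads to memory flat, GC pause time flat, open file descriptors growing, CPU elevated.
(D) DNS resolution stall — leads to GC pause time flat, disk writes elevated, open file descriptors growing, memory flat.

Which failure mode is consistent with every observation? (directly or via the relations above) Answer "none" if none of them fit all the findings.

none

Checking each candidate against the observations:
(A) disk I/O saturation — fails on GC pause time flat, CPU unchanged, connection count growing, error rate up (predicts GC pause time up, not GC pause time flat)
(B) runaway worker thread — GC pause time flat yes; open file descriptors growing NO; CPU unchanged NO; connection count growing NO; error rate up NO
(C) unbounded retry amplification — GC pause time flat yes; open file descriptors growing yes; CPU unchanged NO; connection count growing NO; error rate up NO
(D) DNS resolution stall — GC pause time flat yes; open file descriptors growing yes; CPU unchanged NO; connection count growing NO; error rate up NO
Every candidate fails on at least one observation.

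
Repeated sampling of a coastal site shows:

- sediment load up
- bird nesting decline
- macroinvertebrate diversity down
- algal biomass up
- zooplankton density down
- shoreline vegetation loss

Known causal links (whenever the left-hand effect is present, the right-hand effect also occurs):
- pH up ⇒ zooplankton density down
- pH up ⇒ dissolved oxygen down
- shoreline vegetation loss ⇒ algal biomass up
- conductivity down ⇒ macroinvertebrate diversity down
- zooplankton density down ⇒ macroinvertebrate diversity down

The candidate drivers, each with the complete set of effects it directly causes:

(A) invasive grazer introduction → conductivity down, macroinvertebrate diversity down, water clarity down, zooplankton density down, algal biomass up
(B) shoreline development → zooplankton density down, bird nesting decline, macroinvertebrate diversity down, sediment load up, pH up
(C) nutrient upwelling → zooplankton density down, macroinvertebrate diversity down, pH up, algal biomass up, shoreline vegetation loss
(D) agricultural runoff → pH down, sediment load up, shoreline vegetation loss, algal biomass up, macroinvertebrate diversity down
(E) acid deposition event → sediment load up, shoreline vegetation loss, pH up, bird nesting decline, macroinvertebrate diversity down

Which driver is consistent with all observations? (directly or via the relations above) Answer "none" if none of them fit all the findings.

Checking each candidate against the observations:
(A) invasive grazer introduction — sediment load up NO; bird nesting decline NO; macroinvertebrate diversity down yes; algal biomass up yes; zooplankton density down yes; shoreline vegetation loss NO
(B) shoreline development — sediment load up yes; bird nesting decline yes; macroinvertebrate diversity down yes; algal biomass up NO; zooplankton density down yes; shoreline vegetation loss NO
(C) nutrient upwelling — does not account for sediment load up, bird nesting decline
(D) agricultural runoff — sediment load up yes; bird nesting decline NO; macroinvertebrate diversity down yes; algal biomass up yes; zooplankton density down NO; shoreline vegetation loss yes
(E) acid deposition event — sediment load up yes; bird nesting decline yes; macroinvertebrate diversity down yes; algal biomass up yes (by shoreline vegetation loss → algal biomass up); zooplankton density down yes (by pH up → zooplankton density down); shoreline vegetation loss yes
(E) is the only candidate with no mismatches.

E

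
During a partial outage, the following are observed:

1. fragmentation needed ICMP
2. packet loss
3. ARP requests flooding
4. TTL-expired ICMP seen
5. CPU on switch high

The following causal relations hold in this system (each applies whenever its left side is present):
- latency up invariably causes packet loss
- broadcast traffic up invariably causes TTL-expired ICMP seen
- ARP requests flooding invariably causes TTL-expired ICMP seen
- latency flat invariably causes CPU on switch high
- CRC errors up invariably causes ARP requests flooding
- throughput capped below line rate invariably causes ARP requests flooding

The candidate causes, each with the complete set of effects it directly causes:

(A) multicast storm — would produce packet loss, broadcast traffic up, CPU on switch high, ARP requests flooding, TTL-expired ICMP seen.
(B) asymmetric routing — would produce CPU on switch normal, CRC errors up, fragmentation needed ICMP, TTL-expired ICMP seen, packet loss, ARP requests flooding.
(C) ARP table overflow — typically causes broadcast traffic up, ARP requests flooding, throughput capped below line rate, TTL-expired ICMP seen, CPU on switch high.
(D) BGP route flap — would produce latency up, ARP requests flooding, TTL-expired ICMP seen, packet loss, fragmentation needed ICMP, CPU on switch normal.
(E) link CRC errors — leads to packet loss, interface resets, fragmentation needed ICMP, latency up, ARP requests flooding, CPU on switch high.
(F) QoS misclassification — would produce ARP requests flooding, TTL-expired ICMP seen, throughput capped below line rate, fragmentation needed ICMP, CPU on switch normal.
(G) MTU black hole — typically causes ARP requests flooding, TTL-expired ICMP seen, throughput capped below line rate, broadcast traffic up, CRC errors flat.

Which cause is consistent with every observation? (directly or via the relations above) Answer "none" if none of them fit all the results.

E

Per-candidate check:
(A) multicast storm — does not account for fragmentation needed ICMP
(B) asymmetric routing — fails on CPU on switch high (predicts CPU on switch normal, not CPU on switch high)
(C) ARP table overflow — does not account for fragmentation needed ICMP, packet loss
(D) BGP route flap — fragmentation needed ICMP yes; packet loss yes; ARP requests flooding yes; TTL-expired ICMP seen yes; CPU on switch high NO
(E) link CRC errors — accounts for every observation (TTL-expired ICMP seen through ARP requests flooding → TTL-expired ICMP seen)
(F) QoS misclassification — fragmentation needed ICMP yes; packet loss NO; ARP requests flooding yes; TTL-expired ICMP seen yes; CPU on switch high NO
(G) MTU black hole — does not account for fragmentation needed ICMP, packet loss, CPU on switch high
(E) alone accounts for all the evidence.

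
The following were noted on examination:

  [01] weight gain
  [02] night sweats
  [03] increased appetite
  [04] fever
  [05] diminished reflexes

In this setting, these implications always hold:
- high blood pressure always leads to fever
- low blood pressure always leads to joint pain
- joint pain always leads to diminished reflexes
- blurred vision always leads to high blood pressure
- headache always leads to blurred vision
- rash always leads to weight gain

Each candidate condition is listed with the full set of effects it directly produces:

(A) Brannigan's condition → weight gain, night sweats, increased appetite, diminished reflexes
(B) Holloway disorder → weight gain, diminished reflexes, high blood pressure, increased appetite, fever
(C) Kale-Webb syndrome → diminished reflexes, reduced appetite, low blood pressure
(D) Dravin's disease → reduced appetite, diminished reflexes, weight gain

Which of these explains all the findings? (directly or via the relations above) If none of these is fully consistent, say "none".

none

Per-candidate check:
(A) Brannigan's condition — does not account for fever
(B) Holloway disorder — weight gain yes; night sweats NO; increased appetite yes; fever yes; diminished reflexes yes
(C) Kale-Webb syndrome — weight gain NO; night sweats NO; increased appetite NO; fever NO; diminished reflexes yes
(D) Dravin's disease — weight gain yes; night sweats NO; increased appetite NO; fever NO; diminished reflexes yes
Every candidate fails on at least one observation.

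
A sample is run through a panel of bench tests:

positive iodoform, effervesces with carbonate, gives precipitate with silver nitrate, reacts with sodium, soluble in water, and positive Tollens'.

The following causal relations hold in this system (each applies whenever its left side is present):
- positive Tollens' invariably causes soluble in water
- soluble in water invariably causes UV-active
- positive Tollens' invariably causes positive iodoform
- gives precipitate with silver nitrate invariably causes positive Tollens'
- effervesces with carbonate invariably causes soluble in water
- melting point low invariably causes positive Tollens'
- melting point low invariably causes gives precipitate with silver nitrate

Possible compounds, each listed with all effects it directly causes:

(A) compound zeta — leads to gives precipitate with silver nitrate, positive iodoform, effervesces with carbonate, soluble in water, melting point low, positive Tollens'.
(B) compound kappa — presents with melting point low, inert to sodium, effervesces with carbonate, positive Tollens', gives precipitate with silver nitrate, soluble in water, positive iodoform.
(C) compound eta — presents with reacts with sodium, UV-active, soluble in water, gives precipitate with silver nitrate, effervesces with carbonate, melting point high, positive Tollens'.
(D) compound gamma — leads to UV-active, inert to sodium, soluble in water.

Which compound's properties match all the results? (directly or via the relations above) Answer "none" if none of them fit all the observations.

Per-candidate check:
(A) compound zeta — positive iodoform +; effervesces with carbonate +; gives precipitate with silver nitrate +; reacts with sodium -; soluble in water +; positive Tollens' +
(B) compound kappa — positive iodoform +; effervesces with carbonate +; gives precipitate with silver nitrate +; reacts with sodium -; soluble in water +; positive Tollens' +
(C) compound eta — positive iodoform + (through positive Tollens' → positive iodoform); effervesces with carbonate +; gives precipitate with silver nitrate +; reacts with sodium +; soluble in water +; positive Tollens' +
(D) compound gamma — positive iodoform -; effervesces with carbonate -; gives precipitate with silver nitrate -; reacts with sodium -; soluble in water +; positive Tollens' -
Only (C) is consistent with every observation.

C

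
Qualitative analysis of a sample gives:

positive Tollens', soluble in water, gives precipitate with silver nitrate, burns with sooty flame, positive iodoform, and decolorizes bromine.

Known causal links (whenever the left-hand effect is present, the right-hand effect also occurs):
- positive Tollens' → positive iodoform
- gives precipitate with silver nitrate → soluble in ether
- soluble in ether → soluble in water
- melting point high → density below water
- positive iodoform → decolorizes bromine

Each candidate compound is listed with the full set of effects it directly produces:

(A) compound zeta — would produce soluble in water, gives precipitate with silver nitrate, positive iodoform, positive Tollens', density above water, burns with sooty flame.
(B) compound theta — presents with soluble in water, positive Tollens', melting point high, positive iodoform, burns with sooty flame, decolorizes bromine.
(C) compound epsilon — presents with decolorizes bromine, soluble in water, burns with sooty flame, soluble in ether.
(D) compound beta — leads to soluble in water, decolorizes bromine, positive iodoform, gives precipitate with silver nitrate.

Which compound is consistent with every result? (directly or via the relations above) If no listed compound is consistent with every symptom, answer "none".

A

Checking each candidate against the observations:
(A) compound zeta — positive Tollens' +; soluble in water +; gives precipitate with silver nitrate +; burns with sooty flame +; positive iodoform +; decolorizes bromine + (via positive iodoform → decolorizes bromine)
(B) compound theta — positive Tollens' +; soluble in water +; gives precipitate with silver nitrate -; burns with sooty flame +; positive iodoform +; decolorizes bromine +
(C) compound epsilon — does not account for positive Tollens', gives precipitate with silver nitrate, positive iodoform
(D) compound beta — does not account for positive Tollens', burns with sooty flame
Only (A) is consistent with every observation.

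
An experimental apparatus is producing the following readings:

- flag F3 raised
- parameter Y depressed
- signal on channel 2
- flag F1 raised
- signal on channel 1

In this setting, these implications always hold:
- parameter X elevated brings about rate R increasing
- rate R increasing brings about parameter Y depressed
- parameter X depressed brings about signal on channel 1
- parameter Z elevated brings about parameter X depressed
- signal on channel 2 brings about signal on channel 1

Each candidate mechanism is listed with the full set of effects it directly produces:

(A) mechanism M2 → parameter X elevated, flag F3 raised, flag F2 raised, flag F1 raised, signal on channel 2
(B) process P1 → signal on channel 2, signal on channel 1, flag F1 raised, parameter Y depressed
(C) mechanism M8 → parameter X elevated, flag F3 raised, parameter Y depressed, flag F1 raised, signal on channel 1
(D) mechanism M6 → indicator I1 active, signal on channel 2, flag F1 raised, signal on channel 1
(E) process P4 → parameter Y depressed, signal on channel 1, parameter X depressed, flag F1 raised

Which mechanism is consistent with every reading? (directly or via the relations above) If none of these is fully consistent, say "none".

For each candidate, compare predicted effects to what was observed:
(A) mechanism M2 — accounts for every observation (parameter Y depressed via parameter X elevated → rate R increasing → parameter Y depressed)
(B) process P1 — does not account for flag F3 raised
(C) mechanism M8 — does not account for signal on channel 2
(D) mechanism M6 — does not account for flag F3 raised, parameter Y depressed
(E) process P4 — flag F3 raised ✗; parameter Y depressed ✓; signal on channel 2 ✗; flag F1 raised ✓; signal on channel 1 ✓
Only (A) is consistent with every observation.

A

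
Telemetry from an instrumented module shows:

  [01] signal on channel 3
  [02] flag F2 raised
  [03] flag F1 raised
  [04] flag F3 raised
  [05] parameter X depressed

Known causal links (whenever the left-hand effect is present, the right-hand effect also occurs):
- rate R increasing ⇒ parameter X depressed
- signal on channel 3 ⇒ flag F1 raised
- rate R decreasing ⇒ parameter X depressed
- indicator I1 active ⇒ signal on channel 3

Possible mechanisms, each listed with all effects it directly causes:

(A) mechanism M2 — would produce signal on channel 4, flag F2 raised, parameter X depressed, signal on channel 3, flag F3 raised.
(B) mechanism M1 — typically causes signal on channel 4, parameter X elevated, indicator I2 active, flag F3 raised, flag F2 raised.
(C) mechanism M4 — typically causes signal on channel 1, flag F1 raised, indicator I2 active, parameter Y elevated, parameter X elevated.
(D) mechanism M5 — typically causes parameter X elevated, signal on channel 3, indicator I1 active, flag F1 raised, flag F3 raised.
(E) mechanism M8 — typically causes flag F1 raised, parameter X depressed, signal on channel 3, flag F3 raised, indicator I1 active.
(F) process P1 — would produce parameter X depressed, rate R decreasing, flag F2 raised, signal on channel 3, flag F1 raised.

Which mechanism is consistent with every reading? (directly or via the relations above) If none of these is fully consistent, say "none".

Checking each candidate against the observations:
(A) mechanism M2 — signal on channel 3 match; flag F2 raised match; flag F1 raised match (through signal on channel 3 → flag F1 raised); flag F3 raised match; parameter X depressed match
(B) mechanism M1 — fails on signal on channel 3, flag F1 raised, parameter X depressed (predicts parameter X elevated, not parameter X depressed)
(C) mechanism M4 — signal on channel 3 miss; flag F2 raised miss; flag F1 raised match; flag F3 raised miss; parameter X depressed miss
(D) mechanism M5 — signal on channel 3 match; flag F2 raised miss; flag F1 raised match; flag F3 raised match; parameter X depressed miss
(E) mechanism M8 — does not account for flag F2 raised
(F) process P1 — signal on channel 3 match; flag F2 raised match; flag F1 raised match; flag F3 raised miss; parameter X depressed match
Only (A) is consistent with every observation.

A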